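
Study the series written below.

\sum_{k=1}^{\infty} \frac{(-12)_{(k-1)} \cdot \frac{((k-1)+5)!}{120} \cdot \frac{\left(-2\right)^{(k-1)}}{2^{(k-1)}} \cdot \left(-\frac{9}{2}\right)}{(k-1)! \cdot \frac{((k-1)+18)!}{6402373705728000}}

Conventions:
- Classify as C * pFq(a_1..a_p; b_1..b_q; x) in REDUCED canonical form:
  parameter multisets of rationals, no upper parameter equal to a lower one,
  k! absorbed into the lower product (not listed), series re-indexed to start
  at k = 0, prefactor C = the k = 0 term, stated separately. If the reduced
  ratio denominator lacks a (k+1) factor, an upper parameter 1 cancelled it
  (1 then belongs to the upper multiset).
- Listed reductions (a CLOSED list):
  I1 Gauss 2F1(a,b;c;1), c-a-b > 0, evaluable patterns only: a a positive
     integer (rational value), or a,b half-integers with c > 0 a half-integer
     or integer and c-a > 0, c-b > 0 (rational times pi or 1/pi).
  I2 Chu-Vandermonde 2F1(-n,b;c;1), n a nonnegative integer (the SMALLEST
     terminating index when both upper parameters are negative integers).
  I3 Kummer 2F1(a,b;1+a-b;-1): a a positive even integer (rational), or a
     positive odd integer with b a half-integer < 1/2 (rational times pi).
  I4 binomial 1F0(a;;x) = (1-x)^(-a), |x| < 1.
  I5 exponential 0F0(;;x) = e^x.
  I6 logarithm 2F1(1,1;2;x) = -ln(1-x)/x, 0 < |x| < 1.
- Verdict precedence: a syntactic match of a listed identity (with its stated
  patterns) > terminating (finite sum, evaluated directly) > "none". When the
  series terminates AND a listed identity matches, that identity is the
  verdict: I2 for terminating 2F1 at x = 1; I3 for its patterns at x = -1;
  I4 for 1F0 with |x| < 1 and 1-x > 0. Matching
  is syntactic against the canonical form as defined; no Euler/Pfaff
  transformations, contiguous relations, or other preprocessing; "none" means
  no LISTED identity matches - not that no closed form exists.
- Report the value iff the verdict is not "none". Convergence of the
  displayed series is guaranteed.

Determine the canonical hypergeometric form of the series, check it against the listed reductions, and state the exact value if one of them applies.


Prefactor -\frac{9}{2}, argument -1: 2F1 with upper {-12, 6} over lower {19}. Verdict: Kummer (I3) matches (x = -1; c = 19 equals 1+a-b for upper {-12, 6}: listed pattern). Sum: -\frac{918}{5}.

The tell: from the first term -\frac{9}{2}: the two k-th powers (C = -9/2) combine into one argument.
Consecutive-term ratio: r(k) = -1 * (k-12) (k+6) / [(k+19) (k+1)] - rational in k. x = -1; t_0 = -\frac{9}{2}; negate the roots.


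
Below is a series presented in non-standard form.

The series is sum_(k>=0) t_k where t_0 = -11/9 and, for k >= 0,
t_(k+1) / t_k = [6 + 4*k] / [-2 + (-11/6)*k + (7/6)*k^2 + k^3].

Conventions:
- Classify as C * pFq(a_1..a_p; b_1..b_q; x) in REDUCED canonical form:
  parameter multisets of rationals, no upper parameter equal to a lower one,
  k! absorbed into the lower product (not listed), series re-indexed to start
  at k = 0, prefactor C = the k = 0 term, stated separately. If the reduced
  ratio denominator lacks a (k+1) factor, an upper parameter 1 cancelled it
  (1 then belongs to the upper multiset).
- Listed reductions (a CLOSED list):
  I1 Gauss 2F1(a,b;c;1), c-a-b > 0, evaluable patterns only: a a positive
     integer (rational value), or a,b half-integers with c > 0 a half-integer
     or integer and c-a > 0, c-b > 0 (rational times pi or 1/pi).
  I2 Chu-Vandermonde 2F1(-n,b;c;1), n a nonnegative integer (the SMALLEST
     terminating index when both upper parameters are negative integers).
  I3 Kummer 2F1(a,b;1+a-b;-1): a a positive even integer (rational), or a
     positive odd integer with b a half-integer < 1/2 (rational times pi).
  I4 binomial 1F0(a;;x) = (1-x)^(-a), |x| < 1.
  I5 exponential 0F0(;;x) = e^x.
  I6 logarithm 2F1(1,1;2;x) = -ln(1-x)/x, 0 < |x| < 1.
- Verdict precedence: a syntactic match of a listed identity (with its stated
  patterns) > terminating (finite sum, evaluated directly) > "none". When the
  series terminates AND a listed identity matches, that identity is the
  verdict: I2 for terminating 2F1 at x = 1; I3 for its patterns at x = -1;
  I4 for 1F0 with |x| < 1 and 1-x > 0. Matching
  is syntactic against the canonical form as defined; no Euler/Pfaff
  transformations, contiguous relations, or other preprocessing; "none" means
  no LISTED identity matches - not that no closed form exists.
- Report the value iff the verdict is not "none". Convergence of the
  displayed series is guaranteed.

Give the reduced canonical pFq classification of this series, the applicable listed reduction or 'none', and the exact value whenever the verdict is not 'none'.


Classification (C = -11/9): 0F1 with upper {-}, lower {-4/3}, argument x = 4. Verdict: no listed reduction: x = 4 and upper {-} fail every I1-I6 pattern.

Key observation: with t_0 = -11/9, cancel k + 3/2 from the displayed ratio first; then prefactor -11/9.
Step ratio: r(k) = 4 * 1 / [(k-4/3) (k+1)] - poly over poly, x = 4 from leading terms; C = -11/9 at k = 0.


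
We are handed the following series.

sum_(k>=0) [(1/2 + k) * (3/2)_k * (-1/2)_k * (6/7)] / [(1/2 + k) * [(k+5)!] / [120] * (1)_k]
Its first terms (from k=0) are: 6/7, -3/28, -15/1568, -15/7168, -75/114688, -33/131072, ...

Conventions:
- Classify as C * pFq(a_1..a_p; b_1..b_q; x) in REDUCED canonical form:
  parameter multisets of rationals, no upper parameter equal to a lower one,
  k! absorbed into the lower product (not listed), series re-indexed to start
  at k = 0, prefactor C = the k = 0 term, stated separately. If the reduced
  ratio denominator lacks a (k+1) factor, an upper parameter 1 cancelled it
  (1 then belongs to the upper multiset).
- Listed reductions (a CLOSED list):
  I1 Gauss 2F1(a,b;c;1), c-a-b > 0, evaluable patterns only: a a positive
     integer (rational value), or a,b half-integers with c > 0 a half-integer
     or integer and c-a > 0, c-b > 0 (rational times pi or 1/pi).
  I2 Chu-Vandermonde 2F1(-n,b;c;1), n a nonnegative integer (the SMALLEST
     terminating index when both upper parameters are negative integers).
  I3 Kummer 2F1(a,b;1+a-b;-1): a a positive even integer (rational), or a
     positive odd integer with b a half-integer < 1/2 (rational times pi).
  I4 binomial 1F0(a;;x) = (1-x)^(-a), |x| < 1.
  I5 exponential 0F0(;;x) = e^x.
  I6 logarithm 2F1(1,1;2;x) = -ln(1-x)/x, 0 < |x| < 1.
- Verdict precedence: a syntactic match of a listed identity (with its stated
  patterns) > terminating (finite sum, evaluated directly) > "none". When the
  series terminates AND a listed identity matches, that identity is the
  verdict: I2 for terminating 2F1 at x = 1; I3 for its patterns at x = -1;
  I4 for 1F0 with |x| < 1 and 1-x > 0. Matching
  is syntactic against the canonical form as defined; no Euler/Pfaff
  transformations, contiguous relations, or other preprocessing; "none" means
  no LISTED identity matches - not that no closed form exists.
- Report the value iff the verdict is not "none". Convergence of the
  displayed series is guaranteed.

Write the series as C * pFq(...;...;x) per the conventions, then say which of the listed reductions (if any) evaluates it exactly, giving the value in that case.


Key observation: t_0 being 6/7, (1)_k (C = 6/7) is k! itself.
Ratio: r(k) = 1 * (k-1/2) (k+3/2) / [(k+6) (k+1)] - rational in k. x = 1; t_0 = 6/7; negate the roots.

The series (x = 1) is 2F1: upper {-1/2, 3/2}, lower {6}, prefactor 6/7. Verdict at x = 1: Gauss's theorem I1 (half-integer case) matches (x = 1; upper {-1/2, 3/2} half-integers, c = 6 in the evaluable pattern). Sum: (131072/56595) / pi.


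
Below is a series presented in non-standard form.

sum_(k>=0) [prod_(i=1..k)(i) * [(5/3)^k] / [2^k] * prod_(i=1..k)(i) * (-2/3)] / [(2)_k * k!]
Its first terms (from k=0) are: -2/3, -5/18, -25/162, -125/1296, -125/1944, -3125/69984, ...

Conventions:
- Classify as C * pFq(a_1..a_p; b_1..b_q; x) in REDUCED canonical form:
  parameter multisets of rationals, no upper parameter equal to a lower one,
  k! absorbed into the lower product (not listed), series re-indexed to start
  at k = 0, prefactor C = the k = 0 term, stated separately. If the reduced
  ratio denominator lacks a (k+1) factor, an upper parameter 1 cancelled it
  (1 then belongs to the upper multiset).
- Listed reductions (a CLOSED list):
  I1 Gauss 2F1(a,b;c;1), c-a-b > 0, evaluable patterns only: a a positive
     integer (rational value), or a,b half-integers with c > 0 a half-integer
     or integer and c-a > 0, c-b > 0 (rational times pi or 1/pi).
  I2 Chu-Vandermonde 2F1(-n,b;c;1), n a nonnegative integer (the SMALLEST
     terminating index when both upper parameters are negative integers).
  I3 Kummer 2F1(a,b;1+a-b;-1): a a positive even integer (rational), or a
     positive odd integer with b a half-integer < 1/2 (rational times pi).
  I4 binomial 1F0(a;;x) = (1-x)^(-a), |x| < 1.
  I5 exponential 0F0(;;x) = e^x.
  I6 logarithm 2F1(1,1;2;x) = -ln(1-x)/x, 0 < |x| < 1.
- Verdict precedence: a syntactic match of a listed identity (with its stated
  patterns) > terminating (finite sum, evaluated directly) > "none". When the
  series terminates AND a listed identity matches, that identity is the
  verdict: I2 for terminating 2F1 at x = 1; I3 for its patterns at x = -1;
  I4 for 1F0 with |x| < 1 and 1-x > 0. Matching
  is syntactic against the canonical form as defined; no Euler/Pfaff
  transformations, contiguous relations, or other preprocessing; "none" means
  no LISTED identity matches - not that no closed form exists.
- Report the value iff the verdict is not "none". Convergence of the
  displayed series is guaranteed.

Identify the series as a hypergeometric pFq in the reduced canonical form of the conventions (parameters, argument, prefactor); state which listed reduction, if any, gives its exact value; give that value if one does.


This is -2/3 * 2F1(1, 1; 2; 5/6) in reduced canonical form. Verdict at x = 5/6: logarithm (I6) matches (the logarithm: parameters (1,1;2), x = 5/6). Its exact value is (4/5) * ln(1/6).

First insight: t_0 = -2/3 here, and the running product (prefactor -2/3) telescopes to a rising factorial.
Term ratio: r(k) = (5/6) * (k+1) (k+1) / [(k+2) (k+1)] - rational in k, leading ratio (5/6); with t_0 = -2/3, classification follows.


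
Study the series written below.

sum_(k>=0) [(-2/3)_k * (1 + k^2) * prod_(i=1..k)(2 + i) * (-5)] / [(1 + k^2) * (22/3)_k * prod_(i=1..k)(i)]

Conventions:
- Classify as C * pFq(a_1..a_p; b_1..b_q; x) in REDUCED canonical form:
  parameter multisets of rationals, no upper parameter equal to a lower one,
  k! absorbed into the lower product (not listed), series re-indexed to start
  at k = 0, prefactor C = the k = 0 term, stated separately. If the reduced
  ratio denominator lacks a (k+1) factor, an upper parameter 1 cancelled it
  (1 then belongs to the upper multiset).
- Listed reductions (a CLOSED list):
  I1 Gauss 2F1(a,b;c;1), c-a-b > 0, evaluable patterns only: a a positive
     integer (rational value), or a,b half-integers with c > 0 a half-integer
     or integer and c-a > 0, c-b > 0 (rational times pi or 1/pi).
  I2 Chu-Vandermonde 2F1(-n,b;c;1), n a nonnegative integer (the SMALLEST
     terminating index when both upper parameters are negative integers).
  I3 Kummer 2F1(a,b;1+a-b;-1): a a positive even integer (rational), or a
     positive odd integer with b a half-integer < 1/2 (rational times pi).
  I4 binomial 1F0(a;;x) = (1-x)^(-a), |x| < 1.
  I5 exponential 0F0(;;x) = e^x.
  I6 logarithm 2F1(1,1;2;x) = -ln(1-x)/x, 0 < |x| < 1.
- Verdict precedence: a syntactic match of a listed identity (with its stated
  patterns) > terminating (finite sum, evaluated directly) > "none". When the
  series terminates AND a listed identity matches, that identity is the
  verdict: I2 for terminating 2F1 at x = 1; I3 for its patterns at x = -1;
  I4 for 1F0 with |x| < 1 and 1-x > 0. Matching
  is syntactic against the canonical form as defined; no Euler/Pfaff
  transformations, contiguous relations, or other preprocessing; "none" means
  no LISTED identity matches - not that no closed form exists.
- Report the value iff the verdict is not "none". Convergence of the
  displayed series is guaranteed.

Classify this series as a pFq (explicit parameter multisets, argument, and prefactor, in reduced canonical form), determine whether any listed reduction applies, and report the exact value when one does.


With C = -5: the canonical form is 2F1(-2/3, 3; 22/3; 1). Verdict: Gauss (I1, integer-parameter pattern) applies (x = 1: the Gamma ratio telescopes since c-a-b = 5 > 0 and a = 3 in Z>0). Hence: -1976/567.

Key observation: t_0 being -5, the product of the first k integers (C = -5, x = 1) is k!.
Term ratio: r(k) = 1 * (k-2/3) (k+3) / [(k+22/3) (k+1)] ; factor over Q: parameters, x = 1, and C = -5.


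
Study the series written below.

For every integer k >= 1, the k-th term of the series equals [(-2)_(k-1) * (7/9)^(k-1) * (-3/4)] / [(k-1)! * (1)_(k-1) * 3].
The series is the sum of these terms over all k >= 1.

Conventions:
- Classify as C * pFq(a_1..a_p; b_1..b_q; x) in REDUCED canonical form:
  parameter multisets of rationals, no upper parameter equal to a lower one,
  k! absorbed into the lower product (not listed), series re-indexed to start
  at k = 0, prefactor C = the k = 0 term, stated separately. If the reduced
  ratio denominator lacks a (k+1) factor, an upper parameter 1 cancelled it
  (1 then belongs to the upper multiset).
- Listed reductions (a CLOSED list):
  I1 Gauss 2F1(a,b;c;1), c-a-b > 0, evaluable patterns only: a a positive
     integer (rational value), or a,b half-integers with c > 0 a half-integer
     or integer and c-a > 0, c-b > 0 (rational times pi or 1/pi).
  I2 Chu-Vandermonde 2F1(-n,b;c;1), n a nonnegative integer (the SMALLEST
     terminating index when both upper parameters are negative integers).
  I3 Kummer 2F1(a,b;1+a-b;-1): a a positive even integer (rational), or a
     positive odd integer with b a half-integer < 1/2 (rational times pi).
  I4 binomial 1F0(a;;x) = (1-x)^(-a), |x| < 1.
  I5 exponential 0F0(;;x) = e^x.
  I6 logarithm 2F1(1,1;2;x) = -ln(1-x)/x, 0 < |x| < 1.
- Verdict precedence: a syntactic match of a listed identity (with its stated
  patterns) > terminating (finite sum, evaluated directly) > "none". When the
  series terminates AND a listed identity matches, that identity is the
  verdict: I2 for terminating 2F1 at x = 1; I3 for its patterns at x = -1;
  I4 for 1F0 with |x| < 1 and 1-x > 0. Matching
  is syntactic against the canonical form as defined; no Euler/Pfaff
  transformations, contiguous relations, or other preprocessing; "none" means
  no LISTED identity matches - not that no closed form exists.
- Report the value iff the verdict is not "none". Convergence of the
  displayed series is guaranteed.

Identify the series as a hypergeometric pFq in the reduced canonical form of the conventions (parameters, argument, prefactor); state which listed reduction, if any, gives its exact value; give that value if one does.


At argument 7/9: a 1F1 with upper {-2}, lower {1}, scaled by C = -1/4. Verdict: terminating (-2 upstairs). 3 nonzero terms in all; added directly. Exact value: 41/648.

Structural cue: x = (7/9) and the denominator's factorial ratio (C = -1/4) is a lower Pochhammer.
Term ratio: r(k) = (7/9) * (k-2) / [(k+1) (k+1)] - rational in k, leading ratio (7/9); with t_0 = -1/4, classification follows.


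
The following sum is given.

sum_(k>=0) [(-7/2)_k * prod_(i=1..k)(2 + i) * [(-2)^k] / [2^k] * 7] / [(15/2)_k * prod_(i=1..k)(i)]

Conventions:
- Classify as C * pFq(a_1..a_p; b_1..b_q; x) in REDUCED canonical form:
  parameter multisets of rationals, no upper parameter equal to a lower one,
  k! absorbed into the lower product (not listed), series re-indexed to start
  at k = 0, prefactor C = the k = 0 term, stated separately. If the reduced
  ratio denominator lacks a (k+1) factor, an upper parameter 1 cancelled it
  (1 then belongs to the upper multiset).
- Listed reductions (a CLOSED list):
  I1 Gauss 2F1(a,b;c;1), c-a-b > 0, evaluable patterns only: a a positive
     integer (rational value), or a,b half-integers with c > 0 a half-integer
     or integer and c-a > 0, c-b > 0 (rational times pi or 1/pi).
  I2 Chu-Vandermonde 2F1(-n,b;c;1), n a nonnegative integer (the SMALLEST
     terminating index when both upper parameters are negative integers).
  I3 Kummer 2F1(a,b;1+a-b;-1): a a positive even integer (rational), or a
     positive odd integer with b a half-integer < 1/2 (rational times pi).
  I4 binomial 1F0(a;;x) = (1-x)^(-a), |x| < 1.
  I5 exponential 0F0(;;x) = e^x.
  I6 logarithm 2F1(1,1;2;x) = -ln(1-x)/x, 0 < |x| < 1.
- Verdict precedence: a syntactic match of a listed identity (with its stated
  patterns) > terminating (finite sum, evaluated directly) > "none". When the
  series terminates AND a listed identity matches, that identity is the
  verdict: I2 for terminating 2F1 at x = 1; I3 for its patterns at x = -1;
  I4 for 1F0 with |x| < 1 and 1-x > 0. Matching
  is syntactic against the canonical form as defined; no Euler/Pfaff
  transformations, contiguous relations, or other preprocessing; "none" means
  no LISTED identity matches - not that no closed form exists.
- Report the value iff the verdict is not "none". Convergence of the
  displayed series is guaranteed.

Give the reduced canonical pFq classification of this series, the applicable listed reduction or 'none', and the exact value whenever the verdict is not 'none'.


Prefactor 7, argument -1: 2F1 with upper {-7/2, 3} over lower {15/2}. Verdict: Kummer's theorem (I3) fires (x = -1; c = 15/2 equals 1+a-b for upper {-7/2, 3}: listed pattern). Exact value: (63063/8192) * pi.

First insight: t_0 being 7, the product of the first k integers (prefactor 7) is k!.
Term ratio: r(k) = (-1) * (k-7/2) (k+3) / [(k+15/2) (k+1)] ; factor over Q: parameters, x = (-1), and C = 7.


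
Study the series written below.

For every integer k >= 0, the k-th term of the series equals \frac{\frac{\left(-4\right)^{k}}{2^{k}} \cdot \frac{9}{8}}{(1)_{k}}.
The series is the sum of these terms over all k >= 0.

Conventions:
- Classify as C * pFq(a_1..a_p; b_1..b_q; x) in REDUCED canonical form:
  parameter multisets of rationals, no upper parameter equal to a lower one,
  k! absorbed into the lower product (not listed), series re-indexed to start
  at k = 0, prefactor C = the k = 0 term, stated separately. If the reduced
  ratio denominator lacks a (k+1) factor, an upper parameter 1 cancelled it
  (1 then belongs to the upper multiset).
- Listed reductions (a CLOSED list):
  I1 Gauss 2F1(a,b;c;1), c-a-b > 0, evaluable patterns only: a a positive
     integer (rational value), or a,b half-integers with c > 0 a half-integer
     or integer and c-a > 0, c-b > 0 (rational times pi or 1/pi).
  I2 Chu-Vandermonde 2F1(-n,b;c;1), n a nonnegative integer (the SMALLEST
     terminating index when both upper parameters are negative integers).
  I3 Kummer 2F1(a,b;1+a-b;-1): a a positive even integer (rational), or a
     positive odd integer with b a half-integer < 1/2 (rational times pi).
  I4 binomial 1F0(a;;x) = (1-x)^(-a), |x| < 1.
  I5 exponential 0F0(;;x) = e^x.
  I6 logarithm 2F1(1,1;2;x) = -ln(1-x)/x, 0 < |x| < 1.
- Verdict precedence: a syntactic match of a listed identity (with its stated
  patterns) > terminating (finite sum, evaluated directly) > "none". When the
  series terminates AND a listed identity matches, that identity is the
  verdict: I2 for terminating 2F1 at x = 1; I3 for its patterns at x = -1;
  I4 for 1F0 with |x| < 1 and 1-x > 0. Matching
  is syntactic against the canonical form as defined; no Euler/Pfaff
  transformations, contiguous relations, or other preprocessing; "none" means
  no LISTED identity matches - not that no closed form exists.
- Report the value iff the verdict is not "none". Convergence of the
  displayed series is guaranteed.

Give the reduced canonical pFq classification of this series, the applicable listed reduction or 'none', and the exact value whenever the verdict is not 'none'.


The series (x = -2) is 0F0: upper {-}, lower {-}, prefactor \frac{9}{8}. Verdict at x = -2: the I5 exponential reduction matches (the 0F0 exponential series at x = -2). Exact value: \frac{9}{8} \cdot e^{-2}.

Key step: from the first term \frac{9}{8}: (1)_k (C = 9/8, x = -2) is k! itself.
Adjacent-term ratio: r(k) = -2 * 1 / [(k+1)] - rational; roots negated = parameters, x = -2, C = \frac{9}{8}.


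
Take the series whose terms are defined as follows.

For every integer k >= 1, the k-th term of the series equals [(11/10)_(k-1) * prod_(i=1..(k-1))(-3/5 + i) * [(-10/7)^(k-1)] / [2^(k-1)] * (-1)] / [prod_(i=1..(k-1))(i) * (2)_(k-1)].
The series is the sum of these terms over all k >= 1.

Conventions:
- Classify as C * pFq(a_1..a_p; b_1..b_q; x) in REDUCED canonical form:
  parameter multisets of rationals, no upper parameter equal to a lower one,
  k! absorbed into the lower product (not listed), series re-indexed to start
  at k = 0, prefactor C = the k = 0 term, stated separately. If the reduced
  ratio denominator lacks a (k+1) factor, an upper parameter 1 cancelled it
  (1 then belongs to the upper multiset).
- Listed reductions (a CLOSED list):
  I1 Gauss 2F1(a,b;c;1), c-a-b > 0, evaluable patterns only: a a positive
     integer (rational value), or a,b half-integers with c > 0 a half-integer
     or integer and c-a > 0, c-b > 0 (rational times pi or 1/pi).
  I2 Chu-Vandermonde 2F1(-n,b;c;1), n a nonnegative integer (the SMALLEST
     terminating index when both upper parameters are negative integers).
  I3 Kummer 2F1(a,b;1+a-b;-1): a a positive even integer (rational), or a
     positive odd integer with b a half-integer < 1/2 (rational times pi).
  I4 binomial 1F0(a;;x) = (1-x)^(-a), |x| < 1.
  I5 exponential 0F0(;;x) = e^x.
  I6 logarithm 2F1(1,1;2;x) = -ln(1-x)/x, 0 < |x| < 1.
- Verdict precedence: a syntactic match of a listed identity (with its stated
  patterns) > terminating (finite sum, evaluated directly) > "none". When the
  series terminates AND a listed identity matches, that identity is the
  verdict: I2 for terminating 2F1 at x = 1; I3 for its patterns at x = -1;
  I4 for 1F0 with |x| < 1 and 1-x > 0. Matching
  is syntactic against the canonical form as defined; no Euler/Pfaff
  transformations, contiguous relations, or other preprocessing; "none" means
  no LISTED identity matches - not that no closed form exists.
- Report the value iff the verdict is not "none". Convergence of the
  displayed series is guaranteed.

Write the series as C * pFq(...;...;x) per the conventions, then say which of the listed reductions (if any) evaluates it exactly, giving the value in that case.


Prefactor -1, argument -5/7: 2F1 with upper {2/5, 11/10} over lower {2}. Verdict: none. No listed pattern accepts 2F1(2/5, 11/10; 2; -5/7).

First insight: with t_0 = -1, the two k-th powers (prefactor -1) combine into one argument.
Term ratio: r(k) = (-5/7) * (k+2/5) (k+11/10) / [(k+2) (k+1)] - rational in k. x = (-5/7); t_0 = -1; negate the roots.


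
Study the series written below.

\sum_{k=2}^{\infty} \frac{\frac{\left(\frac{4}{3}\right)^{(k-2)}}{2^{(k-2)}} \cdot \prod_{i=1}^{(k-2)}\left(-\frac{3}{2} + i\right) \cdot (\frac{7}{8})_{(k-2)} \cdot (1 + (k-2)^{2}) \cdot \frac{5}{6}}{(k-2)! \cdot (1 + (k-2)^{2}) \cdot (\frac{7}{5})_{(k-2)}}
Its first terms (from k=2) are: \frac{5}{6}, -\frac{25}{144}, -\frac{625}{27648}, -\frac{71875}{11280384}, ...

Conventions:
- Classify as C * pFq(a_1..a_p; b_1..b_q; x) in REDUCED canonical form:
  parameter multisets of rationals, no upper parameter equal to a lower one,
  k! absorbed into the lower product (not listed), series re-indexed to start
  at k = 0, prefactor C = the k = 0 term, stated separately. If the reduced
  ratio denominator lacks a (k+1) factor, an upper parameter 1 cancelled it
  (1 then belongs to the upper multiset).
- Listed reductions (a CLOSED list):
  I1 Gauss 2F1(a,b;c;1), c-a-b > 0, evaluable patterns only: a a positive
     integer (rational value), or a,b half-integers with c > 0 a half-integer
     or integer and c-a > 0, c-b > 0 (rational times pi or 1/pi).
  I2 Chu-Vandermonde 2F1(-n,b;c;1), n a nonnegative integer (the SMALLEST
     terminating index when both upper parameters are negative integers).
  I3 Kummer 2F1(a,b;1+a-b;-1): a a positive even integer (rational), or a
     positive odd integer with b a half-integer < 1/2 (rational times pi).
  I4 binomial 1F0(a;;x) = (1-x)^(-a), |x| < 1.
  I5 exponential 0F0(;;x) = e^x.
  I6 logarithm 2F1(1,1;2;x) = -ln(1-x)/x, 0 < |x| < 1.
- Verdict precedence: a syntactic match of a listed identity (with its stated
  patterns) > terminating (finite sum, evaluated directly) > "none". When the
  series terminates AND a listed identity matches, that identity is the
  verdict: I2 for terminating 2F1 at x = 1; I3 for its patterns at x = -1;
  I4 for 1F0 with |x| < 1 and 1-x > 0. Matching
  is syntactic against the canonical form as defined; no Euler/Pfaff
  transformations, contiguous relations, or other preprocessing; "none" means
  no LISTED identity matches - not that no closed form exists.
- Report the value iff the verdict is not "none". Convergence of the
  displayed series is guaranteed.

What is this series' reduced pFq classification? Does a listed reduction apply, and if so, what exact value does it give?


x = \frac{2}{3} here; the reduced form reads 2F1, upper {-\frac{1}{2}, \frac{7}{8}}, lower {\frac{7}{5}}, C = \frac{5}{6}. Verdict: none. No listed pattern accepts 2F1(-\frac{1}{2}, \frac{7}{8}; \frac{7}{5}; \frac{2}{3}).

Structural cue: t_0 = \frac{5}{6} here, and the two k-th powers (prefactor 5/6) combine into one argument.
Term ratio: r(k) = \frac{2}{3} * (k-\frac{1}{2}) (k+\frac{7}{8}) / [(k+\frac{7}{5}) (k+1)] - poly over poly, x = \frac{2}{3} from leading terms; C = \frac{5}{6} at k = 0.


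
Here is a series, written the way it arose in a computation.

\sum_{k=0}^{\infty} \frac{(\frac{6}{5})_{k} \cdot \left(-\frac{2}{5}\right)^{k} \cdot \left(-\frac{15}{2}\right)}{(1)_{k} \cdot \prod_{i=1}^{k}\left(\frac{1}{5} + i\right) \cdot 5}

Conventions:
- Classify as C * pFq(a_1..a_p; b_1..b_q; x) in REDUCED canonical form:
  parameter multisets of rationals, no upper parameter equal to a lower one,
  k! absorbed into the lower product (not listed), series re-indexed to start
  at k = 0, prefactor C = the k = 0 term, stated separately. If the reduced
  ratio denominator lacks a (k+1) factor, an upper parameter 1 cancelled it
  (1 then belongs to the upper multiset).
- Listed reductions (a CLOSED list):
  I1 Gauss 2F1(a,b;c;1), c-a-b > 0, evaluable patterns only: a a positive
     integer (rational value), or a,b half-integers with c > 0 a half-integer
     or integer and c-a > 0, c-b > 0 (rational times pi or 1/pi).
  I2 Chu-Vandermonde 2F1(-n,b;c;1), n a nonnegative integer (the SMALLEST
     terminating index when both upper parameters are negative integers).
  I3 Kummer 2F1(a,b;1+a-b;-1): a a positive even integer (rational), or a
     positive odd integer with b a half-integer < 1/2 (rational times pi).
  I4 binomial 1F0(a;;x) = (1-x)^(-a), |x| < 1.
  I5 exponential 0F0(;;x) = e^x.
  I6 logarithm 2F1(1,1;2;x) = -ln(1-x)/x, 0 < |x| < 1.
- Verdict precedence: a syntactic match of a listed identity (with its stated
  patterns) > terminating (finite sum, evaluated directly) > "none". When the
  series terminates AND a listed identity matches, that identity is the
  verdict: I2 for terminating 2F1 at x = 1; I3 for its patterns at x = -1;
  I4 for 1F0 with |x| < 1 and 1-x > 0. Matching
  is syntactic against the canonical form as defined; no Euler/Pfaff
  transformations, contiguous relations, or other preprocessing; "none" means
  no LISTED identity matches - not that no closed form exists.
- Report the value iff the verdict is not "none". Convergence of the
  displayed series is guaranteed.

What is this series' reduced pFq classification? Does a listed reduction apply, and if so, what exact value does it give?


x = -\frac{2}{5} here; the reduced form reads 0F0, upper {-}, lower {-}, C = -\frac{3}{2}. Verdict: exponential (I5) applies (the 0F0 exponential series at x = -\frac{2}{5}). Value: \left(-\frac{3}{2}\right) \cdot e^{-\frac{2}{5}}.

The tell: with t_0 = -\frac{3}{2}, the constant factors (C = -3/2, x = -2/5) combine into one prefactor.
Consecutive-term ratio: r(k) = -\frac{2}{5} * 1 / [(k+1)] - rational; roots negated = parameters, x = -\frac{2}{5}, C = -\frac{3}{2}.


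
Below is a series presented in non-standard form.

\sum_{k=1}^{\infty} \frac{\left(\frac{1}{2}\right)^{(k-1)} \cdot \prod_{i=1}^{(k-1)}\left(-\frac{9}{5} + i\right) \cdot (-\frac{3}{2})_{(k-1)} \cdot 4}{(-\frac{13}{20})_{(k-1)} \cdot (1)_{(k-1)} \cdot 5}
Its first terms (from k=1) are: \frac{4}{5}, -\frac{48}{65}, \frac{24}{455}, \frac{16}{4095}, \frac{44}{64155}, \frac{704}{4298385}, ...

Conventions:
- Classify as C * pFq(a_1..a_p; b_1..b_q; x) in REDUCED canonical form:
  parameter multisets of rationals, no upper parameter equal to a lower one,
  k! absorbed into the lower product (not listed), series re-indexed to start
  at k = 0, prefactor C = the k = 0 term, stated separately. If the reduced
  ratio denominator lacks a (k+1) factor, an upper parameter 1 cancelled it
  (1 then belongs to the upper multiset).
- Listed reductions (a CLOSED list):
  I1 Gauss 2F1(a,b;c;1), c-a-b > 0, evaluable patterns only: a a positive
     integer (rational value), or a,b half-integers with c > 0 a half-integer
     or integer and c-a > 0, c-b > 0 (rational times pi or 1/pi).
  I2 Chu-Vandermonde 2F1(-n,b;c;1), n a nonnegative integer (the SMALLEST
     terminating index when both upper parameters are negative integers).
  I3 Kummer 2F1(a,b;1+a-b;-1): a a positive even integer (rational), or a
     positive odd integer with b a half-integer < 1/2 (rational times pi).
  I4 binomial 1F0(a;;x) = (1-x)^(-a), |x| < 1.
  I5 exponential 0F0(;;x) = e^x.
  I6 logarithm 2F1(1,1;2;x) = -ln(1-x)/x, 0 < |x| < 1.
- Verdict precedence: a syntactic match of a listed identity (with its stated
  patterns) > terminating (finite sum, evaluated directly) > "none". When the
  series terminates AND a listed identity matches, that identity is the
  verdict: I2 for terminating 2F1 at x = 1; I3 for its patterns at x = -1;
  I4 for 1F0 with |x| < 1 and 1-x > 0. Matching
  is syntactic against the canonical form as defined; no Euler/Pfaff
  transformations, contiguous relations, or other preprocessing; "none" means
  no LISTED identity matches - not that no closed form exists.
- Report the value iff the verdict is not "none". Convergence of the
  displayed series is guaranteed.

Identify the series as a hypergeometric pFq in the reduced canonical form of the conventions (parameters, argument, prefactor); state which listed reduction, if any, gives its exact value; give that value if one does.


Reduced: x = \frac{1}{2}, 2F1, upper = {-\frac{3}{2}, -\frac{4}{5}}, lower = {-\frac{13}{20}}, C = \frac{4}{5}. Verdict: none. No listed pattern accepts 2F1(-\frac{3}{2}, -\frac{4}{5}; -\frac{13}{20}; \frac{1}{2}).

Key step: t_0 being \frac{4}{5}, (1)_k (C = 4/5, x = 1/2) is k! itself.
Ratio: r(k) = \frac{1}{2} * (k-\frac{3}{2}) (k-\frac{4}{5}) / [(k-\frac{13}{20}) (k+1)] - rational in k, leading ratio \frac{1}{2}; with t_0 = \frac{4}{5}, classification follows.


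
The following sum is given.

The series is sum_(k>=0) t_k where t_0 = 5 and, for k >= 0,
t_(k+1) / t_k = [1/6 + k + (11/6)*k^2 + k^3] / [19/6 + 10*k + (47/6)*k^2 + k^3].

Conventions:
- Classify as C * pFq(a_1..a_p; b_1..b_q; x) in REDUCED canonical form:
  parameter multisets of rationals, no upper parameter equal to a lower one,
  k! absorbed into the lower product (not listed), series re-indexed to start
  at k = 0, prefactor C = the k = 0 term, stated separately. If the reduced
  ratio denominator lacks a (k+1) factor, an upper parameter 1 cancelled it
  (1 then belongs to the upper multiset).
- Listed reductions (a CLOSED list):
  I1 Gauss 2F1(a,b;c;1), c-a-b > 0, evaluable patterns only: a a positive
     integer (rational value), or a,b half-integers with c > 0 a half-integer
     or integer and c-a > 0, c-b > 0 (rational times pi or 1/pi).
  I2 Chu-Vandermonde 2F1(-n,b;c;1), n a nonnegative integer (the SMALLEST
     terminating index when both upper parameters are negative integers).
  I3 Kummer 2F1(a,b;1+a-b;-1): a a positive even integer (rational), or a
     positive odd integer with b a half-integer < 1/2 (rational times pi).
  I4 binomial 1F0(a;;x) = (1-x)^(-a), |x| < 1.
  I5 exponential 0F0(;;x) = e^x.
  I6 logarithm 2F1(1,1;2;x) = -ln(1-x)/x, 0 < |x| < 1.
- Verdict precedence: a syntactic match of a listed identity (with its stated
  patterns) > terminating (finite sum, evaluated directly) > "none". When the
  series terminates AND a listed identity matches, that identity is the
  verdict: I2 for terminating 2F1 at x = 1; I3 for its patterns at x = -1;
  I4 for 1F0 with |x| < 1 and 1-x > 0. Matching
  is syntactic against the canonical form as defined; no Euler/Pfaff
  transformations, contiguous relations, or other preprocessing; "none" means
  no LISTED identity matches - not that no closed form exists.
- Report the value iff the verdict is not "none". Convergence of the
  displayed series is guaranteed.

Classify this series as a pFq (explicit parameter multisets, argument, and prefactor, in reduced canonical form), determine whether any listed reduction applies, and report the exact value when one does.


At argument 1: a 2F1 with upper {1/3, 1}, lower {19/3}, scaled by C = 5. Verdict: the Gauss summation I1 applies (x = 1: the Gamma ratio telescopes since c-a-b = 5 > 0 and a = 1 in Z>0). Exact value: 16/3.

Key observation: x = 1 and the ratio is unreduced: k + 1/2 divides both sides (prefactor 5).
Adjacent-term ratio: r(k) = 1 * (k+1/3) (k+1) / [(k+19/3) (k+1)] ; factor over Q: parameters, x = 1, and C = 5.


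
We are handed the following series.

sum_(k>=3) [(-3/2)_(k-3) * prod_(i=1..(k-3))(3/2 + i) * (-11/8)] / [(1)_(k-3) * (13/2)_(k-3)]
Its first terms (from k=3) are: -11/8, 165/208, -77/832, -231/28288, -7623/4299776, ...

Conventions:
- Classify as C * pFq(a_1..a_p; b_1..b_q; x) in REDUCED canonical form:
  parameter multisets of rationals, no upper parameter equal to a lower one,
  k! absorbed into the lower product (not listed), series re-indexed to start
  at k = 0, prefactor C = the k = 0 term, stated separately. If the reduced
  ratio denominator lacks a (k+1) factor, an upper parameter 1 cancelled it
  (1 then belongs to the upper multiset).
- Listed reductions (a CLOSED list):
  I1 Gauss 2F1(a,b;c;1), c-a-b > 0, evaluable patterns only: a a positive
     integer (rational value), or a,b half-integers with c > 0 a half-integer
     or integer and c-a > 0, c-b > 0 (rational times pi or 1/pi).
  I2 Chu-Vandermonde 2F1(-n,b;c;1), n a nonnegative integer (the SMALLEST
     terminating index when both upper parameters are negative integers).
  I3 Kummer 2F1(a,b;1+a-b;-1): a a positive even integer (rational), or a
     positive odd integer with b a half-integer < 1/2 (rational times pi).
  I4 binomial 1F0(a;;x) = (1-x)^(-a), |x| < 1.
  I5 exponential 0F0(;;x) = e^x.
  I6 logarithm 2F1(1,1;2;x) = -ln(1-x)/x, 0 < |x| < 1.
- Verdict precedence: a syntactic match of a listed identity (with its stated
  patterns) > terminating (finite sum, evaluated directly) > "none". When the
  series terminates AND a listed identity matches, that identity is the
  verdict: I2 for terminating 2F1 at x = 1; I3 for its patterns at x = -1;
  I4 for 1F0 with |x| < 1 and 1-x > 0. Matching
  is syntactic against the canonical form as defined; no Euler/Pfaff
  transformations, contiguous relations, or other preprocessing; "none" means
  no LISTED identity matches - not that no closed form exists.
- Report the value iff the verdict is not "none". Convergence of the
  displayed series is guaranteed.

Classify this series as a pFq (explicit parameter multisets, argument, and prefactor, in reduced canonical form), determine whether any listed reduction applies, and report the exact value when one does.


Key observation: t_0 being -11/8, the running product (prefactor -11/8) telescopes to a rising factorial.
Step ratio: r(k) = 1 * (k-3/2) (k+5/2) / [(k+13/2) (k+1)] - rational in k. x = 1; t_0 = -11/8; negate the roots.

This is -11/8 * 2F1(-3/2, 5/2; 13/2; 1) in reduced canonical form. Verdict: this is the half-integer Gauss pattern (I1) (x = 1; upper {-3/2, 5/2} half-integers, c = 13/2 in the evaluable pattern). Its exact value is (-114345/524288) * pi.


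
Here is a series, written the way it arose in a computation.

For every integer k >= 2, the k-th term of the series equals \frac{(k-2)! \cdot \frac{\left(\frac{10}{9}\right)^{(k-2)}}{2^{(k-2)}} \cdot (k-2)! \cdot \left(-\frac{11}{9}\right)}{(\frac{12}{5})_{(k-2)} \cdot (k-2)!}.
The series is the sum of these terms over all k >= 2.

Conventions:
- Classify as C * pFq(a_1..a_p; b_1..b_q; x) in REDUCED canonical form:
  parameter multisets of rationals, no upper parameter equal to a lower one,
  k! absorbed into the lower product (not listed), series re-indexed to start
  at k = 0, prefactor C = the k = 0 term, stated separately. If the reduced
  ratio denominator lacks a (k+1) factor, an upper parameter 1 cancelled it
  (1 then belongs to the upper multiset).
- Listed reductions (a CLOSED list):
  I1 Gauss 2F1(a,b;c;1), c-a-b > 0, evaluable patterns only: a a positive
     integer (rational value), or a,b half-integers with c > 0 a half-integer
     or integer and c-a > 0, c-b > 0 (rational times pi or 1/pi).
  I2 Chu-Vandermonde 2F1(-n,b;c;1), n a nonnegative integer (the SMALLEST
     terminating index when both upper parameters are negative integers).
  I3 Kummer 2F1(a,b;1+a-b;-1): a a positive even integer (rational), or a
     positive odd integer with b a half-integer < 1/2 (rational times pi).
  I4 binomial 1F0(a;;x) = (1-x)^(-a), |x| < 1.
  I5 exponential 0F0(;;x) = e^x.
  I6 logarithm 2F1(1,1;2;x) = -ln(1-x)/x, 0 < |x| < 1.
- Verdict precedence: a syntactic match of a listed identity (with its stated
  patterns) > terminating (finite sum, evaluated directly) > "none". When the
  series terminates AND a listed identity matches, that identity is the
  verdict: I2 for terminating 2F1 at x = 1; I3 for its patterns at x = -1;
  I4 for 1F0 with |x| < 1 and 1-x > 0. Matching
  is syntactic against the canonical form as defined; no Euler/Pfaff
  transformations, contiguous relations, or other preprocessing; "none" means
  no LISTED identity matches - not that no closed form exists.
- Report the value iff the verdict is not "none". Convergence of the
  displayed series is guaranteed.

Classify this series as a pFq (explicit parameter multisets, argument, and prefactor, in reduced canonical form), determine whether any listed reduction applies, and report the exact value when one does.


Canonical form: C = -\frac{11}{9} times 2F1 with upper {1, 1}, lower {\frac{12}{5}}, x = \frac{5}{9}. Verdict: none. No listed pattern accepts 2F1(1, 1; \frac{12}{5}; \frac{5}{9}).

The tell: t_0 = -\frac{11}{9} here, and the factorial ratio (C = -11/9) (k+a-1)!/(a-1)! is a rising factorial (a)_k.
Step ratio: r(k) = \frac{5}{9} * (k+1) (k+1) / [(k+\frac{12}{5}) (k+1)] - poly over poly, x = \frac{5}{9} from leading terms; C = -\frac{11}{9} at k = 0.


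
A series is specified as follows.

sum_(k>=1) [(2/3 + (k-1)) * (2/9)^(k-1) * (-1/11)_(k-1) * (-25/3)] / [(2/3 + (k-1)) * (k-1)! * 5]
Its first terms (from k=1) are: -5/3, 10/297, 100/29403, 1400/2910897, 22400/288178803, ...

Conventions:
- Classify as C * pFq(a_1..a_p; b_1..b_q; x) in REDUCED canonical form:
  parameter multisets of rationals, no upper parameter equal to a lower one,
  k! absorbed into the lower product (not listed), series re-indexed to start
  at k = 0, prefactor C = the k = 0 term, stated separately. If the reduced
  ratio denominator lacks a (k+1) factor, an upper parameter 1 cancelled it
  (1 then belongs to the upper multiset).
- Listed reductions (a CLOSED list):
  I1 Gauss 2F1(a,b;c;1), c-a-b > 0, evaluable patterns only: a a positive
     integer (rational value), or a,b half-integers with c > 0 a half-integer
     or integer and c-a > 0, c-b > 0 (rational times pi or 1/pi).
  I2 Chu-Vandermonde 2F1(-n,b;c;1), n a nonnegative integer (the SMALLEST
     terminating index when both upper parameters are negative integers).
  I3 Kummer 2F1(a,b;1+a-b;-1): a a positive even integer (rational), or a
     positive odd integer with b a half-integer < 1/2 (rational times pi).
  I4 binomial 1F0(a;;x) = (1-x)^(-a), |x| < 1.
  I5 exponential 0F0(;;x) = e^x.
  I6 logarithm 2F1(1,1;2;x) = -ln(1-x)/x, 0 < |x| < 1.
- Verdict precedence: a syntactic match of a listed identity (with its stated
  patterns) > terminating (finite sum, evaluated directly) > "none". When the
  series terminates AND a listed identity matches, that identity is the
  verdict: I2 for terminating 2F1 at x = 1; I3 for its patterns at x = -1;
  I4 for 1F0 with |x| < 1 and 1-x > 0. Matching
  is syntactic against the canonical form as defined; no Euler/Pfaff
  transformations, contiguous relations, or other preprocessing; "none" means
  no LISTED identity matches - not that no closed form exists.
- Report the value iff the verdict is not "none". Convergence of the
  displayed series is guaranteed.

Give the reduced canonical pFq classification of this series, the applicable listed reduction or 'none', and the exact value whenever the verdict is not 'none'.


Reduced: x = 2/9, 1F0, upper = {-1/11}, lower = {-}, C = -5/3. Verdict: binomial (I4) matches (the 1F0 binomial series: exponent 1/11, x = 2/9). Hence: (-5/3) * (7/9)^(1/11).

Structural cue: t_0 = -5/3 here, and the constant factors (C = -5/3, x = 2/9) combine into one prefactor.
Consecutive-term ratio: r(k) = (2/9) * (k-1/11) / [(k+1)] ; factor over Q: parameters, x = (2/9), and C = -5/3.
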